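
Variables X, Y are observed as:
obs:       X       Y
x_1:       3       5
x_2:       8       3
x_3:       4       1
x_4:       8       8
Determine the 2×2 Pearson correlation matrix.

Step 1 — column means:
  mean(X) = (3 + 8 + 4 + 8) / 4 = 23/4 = 5.75
  mean(Y) = (5 + 3 + 1 + 8) / 4 = 17/4 = 4.25

Step 2 — sample variances and covariances s[i,j] = (1/(n-1)) · Σ_k (x_{k,i} - mean_i) · (x_{k,j} - mean_j), with n-1 = 3:
  s[X,X] = ((-2.75)·(-2.75) + (2.25)·(2.25) + (-1.75)·(-1.75) + (2.25)·(2.25)) / 3 = 20.75/3 = 6.9167
  s[X,Y] = ((-2.75)·(0.75) + (2.25)·(-1.25) + (-1.75)·(-3.25) + (2.25)·(3.75)) / 3 = 9.25/3 = 3.0833
  s[Y,Y] = ((0.75)·(0.75) + (-1.25)·(-1.25) + (-3.25)·(-3.25) + (3.75)·(3.75)) / 3 = 26.75/3 = 8.9167
  Sample standard deviations s_i = √(s[i,i]):
  s(X) = √(6.9167) = 2.63
  s(Y) = √(8.9167) = 2.9861

Step 3 — r_{ij} = s_{ij} / (s_i · s_j):
  r[X,X] = 1 (diagonal).
  r[X,Y] = 3.0833 / (2.63 · 2.9861) = 3.0833 / 7.8533 = 0.3926
  r[Y,Y] = 1 (diagonal).

R is symmetric with unit diagonal. Assembling:

R = [[1, 0.3926],
 [0.3926, 1]]


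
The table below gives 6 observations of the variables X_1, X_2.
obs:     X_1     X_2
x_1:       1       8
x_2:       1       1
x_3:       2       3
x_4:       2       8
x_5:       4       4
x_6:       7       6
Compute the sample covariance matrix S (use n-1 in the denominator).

Step 1 — column means:
  mean(X_1) = (1 + 1 + 2 + 2 + 4 + 7) / 6 = 17/6 = 2.8333
  mean(X_2) = (8 + 1 + 3 + 8 + 4 + 6) / 6 = 30/6 = 5

Step 2 — sample covariance S[i,j] = (1/(n-1)) · Σ_k (x_{k,i} - mean_i) · (x_{k,j} - mean_j), with n-1 = 5.
  S[X_1,X_1] = ((-1.8333)·(-1.8333) + (-1.8333)·(-1.8333) + (-0.8333)·(-0.8333) + (-0.8333)·(-0.8333) + (1.1667)·(1.1667) + (4.1667)·(4.1667)) / 5 = 26.8333/5 = 5.3667
  S[X_1,X_2] = ((-1.8333)·(3) + (-1.8333)·(-4) + (-0.8333)·(-2) + (-0.8333)·(3) + (1.1667)·(-1) + (4.1667)·(1)) / 5 = 4/5 = 0.8
  S[X_2,X_2] = ((3)·(3) + (-4)·(-4) + (-2)·(-2) + (3)·(3) + (-1)·(-1) + (1)·(1)) / 5 = 40/5 = 8

S is symmetric (S[j,i] = S[i,j]). Assembling:

S = [[5.3667, 0.8],
 [0.8, 8]]


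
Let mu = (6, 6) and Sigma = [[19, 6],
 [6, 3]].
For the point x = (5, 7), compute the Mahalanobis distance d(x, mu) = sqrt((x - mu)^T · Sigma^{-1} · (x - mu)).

Step 1 — centre the observation: (x - mu) = (-1, 1).

Step 2 — invert Sigma. det(Sigma) = 19·3 - (6)² = 21.
  Sigma^{-1} = (1/det) · [[d, -b], [-b, a]] = [[0.1429, -0.2857],
 [-0.2857, 0.9048]].

Step 3 — form the quadratic (x - mu)^T · Sigma^{-1} · (x - mu):
  Sigma^{-1} · (x - mu) = (-0.4286, 1.1905).
  (x - mu)^T · [Sigma^{-1} · (x - mu)] = (-1)·(-0.4286) + (1)·(1.1905) = 1.619.

Step 4 — take square root: d = √(1.619) ≈ 1.2724.

d(x, mu) = √(1.619) ≈ 1.2724


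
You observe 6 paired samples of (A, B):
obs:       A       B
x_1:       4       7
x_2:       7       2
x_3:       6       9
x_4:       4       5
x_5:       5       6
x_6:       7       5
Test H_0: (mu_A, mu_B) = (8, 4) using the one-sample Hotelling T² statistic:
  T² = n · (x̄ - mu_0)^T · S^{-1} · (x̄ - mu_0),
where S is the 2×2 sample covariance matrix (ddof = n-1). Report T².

Step 1 — sample mean vector:
  mean(A) = (4 + 7 + 6 + 4 + 5 + 7) / 6 = 33/6 = 5.5
  mean(B) = (7 + 2 + 9 + 5 + 6 + 5) / 6 = 34/6 = 5.6667
  x̄ = (5.5, 5.6667),  deviation x̄ - mu_0 = (5.5, 5.6667) - (8, 4) = (-2.5, 1.6667).

Step 2 — sample covariance matrix, S[i,j] = (1/(n-1)) · Σ_k (x_{k,i} - mean_i) · (x_{k,j} - mean_j), divisor n-1 = 5:
  S[A,A] = ((-1.5)·(-1.5) + (1.5)·(1.5) + (0.5)·(0.5) + (-1.5)·(-1.5) + (-0.5)·(-0.5) + (1.5)·(1.5)) / 5 = 9.5/5 = 1.9
  S[A,B] = ((-1.5)·(1.3333) + (1.5)·(-3.6667) + (0.5)·(3.3333) + (-1.5)·(-0.6667) + (-0.5)·(0.3333) + (1.5)·(-0.6667)) / 5 = -6/5 = -1.2
  S[B,B] = ((1.3333)·(1.3333) + (-3.6667)·(-3.6667) + (3.3333)·(3.3333) + (-0.6667)·(-0.6667) + (0.3333)·(0.3333) + (-0.6667)·(-0.6667)) / 5 = 27.3333/5 = 5.4667
  S = [[1.9, -1.2],
 [-1.2, 5.4667]].

Step 3 — invert S. det(S) = 1.9·5.4667 - (-1.2)² = 8.9467.
  S^{-1} = (1/det) · [[d, -b], [-b, a]] = [[0.611, 0.1341],
 [0.1341, 0.2124]].

Step 4 — quadratic form (x̄ - mu_0)^T · S^{-1} · (x̄ - mu_0):
  S^{-1} · (x̄ - mu_0) = (-1.304, 0.0186),
  (x̄ - mu_0)^T · [...] = (-2.5)·(-1.304) + (1.6667)·(0.0186) = 3.2911.

Step 5 — scale by n: T² = 6 · 3.2911 = 19.7466.

T² ≈ 19.7466


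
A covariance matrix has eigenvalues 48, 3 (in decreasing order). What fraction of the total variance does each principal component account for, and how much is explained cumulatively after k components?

Step 1 — total variance = trace(Sigma) = Σ λ_i = 48 + 3 = 51.

Step 2 — fraction explained by component i = λ_i / Σ λ:
  PC1: 48/51 = 0.9412
  PC2: 3/51 = 0.0588

Step 3 — cumulative fraction after k components = (λ_1 + ... + λ_k) / Σ λ:
  k = 1: 48/51 = 0.9412
  k = 2: (48 + 3)/51 = 51/51 = 1

Summary (fraction, with percent):

explained: PC1 0.9412 (94.12%), PC2 0.0588 (5.88%);  cumulative: 0.9412, 1


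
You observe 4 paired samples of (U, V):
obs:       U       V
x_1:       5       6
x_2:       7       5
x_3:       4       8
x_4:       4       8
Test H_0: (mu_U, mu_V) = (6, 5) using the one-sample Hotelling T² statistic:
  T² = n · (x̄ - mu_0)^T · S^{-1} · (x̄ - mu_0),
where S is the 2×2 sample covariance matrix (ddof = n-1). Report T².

Step 1 — sample mean vector:
  mean(U) = (5 + 7 + 4 + 4) / 4 = 20/4 = 5
  mean(V) = (6 + 5 + 8 + 8) / 4 = 27/4 = 6.75
  x̄ = (5, 6.75),  deviation x̄ - mu_0 = (5, 6.75) - (6, 5) = (-1, 1.75).

Step 2 — sample covariance matrix, S[i,j] = (1/(n-1)) · Σ_k (x_{k,i} - mean_i) · (x_{k,j} - mean_j), divisor n-1 = 3:
  S[U,U] = ((0)·(0) + (2)·(2) + (-1)·(-1) + (-1)·(-1)) / 3 = 6/3 = 2
  S[U,V] = ((0)·(-0.75) + (2)·(-1.75) + (-1)·(1.25) + (-1)·(1.25)) / 3 = -6/3 = -2
  S[V,V] = ((-0.75)·(-0.75) + (-1.75)·(-1.75) + (1.25)·(1.25) + (1.25)·(1.25)) / 3 = 6.75/3 = 2.25
  S = [[2, -2],
 [-2, 2.25]].

Step 3 — invert S. det(S) = 2·2.25 - (-2)² = 0.5.
  S^{-1} = (1/det) · [[d, -b], [-b, a]] = [[4.5, 4],
 [4, 4]].

Step 4 — quadratic form (x̄ - mu_0)^T · S^{-1} · (x̄ - mu_0):
  S^{-1} · (x̄ - mu_0) = (2.5, 3),
  (x̄ - mu_0)^T · [...] = (-1)·(2.5) + (1.75)·(3) = 2.75.

Step 5 — scale by n: T² = 4 · 2.75 = 11.

T² ≈ 11


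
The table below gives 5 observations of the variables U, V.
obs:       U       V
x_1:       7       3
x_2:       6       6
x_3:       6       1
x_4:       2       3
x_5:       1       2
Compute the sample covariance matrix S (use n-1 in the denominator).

Step 1 — column means:
  mean(U) = (7 + 6 + 6 + 2 + 1) / 5 = 22/5 = 4.4
  mean(V) = (3 + 6 + 1 + 3 + 2) / 5 = 15/5 = 3

Step 2 — sample covariance S[i,j] = (1/(n-1)) · Σ_k (x_{k,i} - mean_i) · (x_{k,j} - mean_j), with n-1 = 4.
  S[U,U] = ((2.6)·(2.6) + (1.6)·(1.6) + (1.6)·(1.6) + (-2.4)·(-2.4) + (-3.4)·(-3.4)) / 4 = 29.2/4 = 7.3
  S[U,V] = ((2.6)·(0) + (1.6)·(3) + (1.6)·(-2) + (-2.4)·(0) + (-3.4)·(-1)) / 4 = 5/4 = 1.25
  S[V,V] = ((0)·(0) + (3)·(3) + (-2)·(-2) + (0)·(0) + (-1)·(-1)) / 4 = 14/4 = 3.5

S is symmetric (S[j,i] = S[i,j]). Assembling:

S = [[7.3, 1.25],
 [1.25, 3.5]]


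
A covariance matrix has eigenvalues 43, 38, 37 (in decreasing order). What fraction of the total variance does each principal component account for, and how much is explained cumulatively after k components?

Step 1 — total variance = trace(Sigma) = Σ λ_i = 43 + 38 + 37 = 118.

Step 2 — fraction explained by component i = λ_i / Σ λ:
  PC1: 43/118 = 0.3644
  PC2: 38/118 = 0.322
  PC3: 37/118 = 0.3136

Step 3 — cumulative fraction after k components = (λ_1 + ... + λ_k) / Σ λ:
  k = 1: 43/118 = 0.3644
  k = 2: (43 + 38)/118 = 81/118 = 0.6864
  k = 3: (43 + 38 + 37)/118 = 118/118 = 1

Summary (fraction, with percent):

explained: PC1 0.3644 (36.44%), PC2 0.322 (32.2%), PC3 0.3136 (31.36%);  cumulative: 0.3644, 0.6864, 1


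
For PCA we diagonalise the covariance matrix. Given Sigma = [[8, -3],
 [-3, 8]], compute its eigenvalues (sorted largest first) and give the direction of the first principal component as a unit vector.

Step 1 — characteristic polynomial of 2×2 Sigma:
  det(Sigma - λI) = λ² - trace · λ + det = 0.
  trace = 8 + 8 = 16, det = 8·8 - (-3)² = 55.
Step 2 — discriminant:
  Δ = trace² - 4·det = 256 - 220 = 36.
Step 3 — eigenvalues:
  λ = (trace ± √Δ)/2 = (16 ± 6)/2,
  λ_1 = 11,  λ_2 = 5.

Step 4 — unit eigenvector for λ_1: solve (Sigma - λ_1 I)v = 0. First row:
  (8 - 11)·v_x + (-3)·v_y = 0, i.e. (-3)·v_x + (-3)·v_y = 0,
  so v ∝ (b, λ_1 - a) = (-3, 3); multiply by -1 so the first entry is positive: u = (3, -3).
  ||u|| = √((3)² + (-3)²) = √(18) ≈ 4.2426,
  v_1 = u/||u|| ≈ (0.7071, -0.7071) (||v_1|| = 1).

λ_1 = 11,  λ_2 = 5;  v_1 ≈ (0.7071, -0.7071)


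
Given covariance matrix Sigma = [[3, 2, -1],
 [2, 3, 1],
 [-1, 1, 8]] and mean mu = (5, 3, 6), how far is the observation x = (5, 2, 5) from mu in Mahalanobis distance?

Step 1 — centre the observation: (x - mu) = (0, -1, -1).

Step 2 — invert Sigma (cofactor / det for 3×3, or solve directly):
  Sigma^{-1} = [[0.7667, -0.5667, 0.1667],
 [-0.5667, 0.7667, -0.1667],
 [0.1667, -0.1667, 0.1667]].

Step 3 — form the quadratic (x - mu)^T · Sigma^{-1} · (x - mu):
  Sigma^{-1} · (x - mu) = (0.4, -0.6, 0).
  (x - mu)^T · [Sigma^{-1} · (x - mu)] = (0)·(0.4) + (-1)·(-0.6) + (-1)·(0) = 0.6.

Step 4 — take square root: d = √(0.6) ≈ 0.7746.

d(x, mu) = √(0.6) ≈ 0.7746


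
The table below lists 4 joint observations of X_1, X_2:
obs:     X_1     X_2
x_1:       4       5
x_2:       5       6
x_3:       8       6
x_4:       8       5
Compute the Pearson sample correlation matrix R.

Step 1 — column means:
  mean(X_1) = (4 + 5 + 8 + 8) / 4 = 25/4 = 6.25
  mean(X_2) = (5 + 6 + 6 + 5) / 4 = 22/4 = 5.5

Step 2 — sample variances and covariances s[i,j] = (1/(n-1)) · Σ_k (x_{k,i} - mean_i) · (x_{k,j} - mean_j), with n-1 = 3:
  s[X_1,X_1] = ((-2.25)·(-2.25) + (-1.25)·(-1.25) + (1.75)·(1.75) + (1.75)·(1.75)) / 3 = 12.75/3 = 4.25
  s[X_1,X_2] = ((-2.25)·(-0.5) + (-1.25)·(0.5) + (1.75)·(0.5) + (1.75)·(-0.5)) / 3 = 0.5/3 = 0.1667
  s[X_2,X_2] = ((-0.5)·(-0.5) + (0.5)·(0.5) + (0.5)·(0.5) + (-0.5)·(-0.5)) / 3 = 1/3 = 0.3333
  Sample standard deviations s_i = √(s[i,i]):
  s(X_1) = √(4.25) = 2.0616
  s(X_2) = √(0.3333) = 0.5774

Step 3 — r_{ij} = s_{ij} / (s_i · s_j):
  r[X_1,X_1] = 1 (diagonal).
  r[X_1,X_2] = 0.1667 / (2.0616 · 0.5774) = 0.1667 / 1.1902 = 0.14
  r[X_2,X_2] = 1 (diagonal).

R is symmetric with unit diagonal. Assembling:

R = [[1, 0.14],
 [0.14, 1]]


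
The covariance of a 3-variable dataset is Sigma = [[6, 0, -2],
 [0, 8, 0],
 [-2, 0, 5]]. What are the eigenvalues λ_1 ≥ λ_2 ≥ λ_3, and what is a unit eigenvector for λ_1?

Step 1 — characteristic polynomial p(λ) = det(λI - Sigma) = λ³ - tr·λ² + c_1·λ - det, where tr = trace, c_1 = sum of the principal 2×2 minors, det = det(Sigma):
  tr = 6 + 8 + 5 = 19,
  c_1 = (6·8 - (0)²) + (6·5 - (-2)²) + (8·5 - (0)²) = 48 + 26 + 40 = 114,
  det = 6·(8·5 - (0)²) - (0)·((0)·5 - (0)·(-2)) + (-2)·((0)·(0) - 8·(-2)) = 6·(40) - (0)·(0) + (-2)·(16) = 208.
  So p(λ) = λ³ - 19λ² + 114λ - 208.
Step 2 — look for an integer root (rational root theorem: any rational root is an integer divisor of 208). Testing λ = 8:
  p(8) = 512 - 1216 + 912 - 208 = 0  ✓
  Dividing out (λ - 8): p(λ) = (λ - 8)(λ² - 11λ + 26).
Step 3 — remaining eigenvalues from the quadratic λ² - 11λ + 26 = 0:
  Δ = 11² - 4·26 = 121 - 104 = 17,  λ = (11 ± √17)/2 = (11 ± 4.1231)/2 ≈ 7.5616 or 3.4384.
  Sorted: λ_1 = 8,  λ_2 = 7.5616,  λ_3 = 3.4384  (check: sum = 19 = tr ✓).

Step 4 — unit eigenvector for λ_1 = 8: v spans the null space of (Sigma - λ_1 I), whose rows are
  r_1 = (-2, 0, -2),  r_2 = (0, 0, 0),  r_3 = (-2, 0, -3).
  v is orthogonal to every row, so take v ∝ r_1 × r_3 = ((0)·(-3) - (-2)·(0), (-2)·(-2) - (-2)·(-3), (-2)·(0) - (0)·(-2)) = (0, -2, 0).
  Rescale (divide by 2; multiply by -1 so the first nonzero entry is positive): u = (0, 1, 0).
  ||u|| = √((0)² + (1)² + (0)²) = √(1) = 1,  v_1 = u/||u|| ≈ (0, 1, 0) (||v_1|| = 1).

λ_1 = 8,  λ_2 = 7.5616,  λ_3 = 3.4384;  v_1 ≈ (0, 1, 0)


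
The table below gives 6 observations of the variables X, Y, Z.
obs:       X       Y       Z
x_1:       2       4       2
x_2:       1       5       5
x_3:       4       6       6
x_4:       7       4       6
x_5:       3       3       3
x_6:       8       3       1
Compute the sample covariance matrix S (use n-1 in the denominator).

Step 1 — column means:
  mean(X) = (2 + 1 + 4 + 7 + 3 + 8) / 6 = 25/6 = 4.1667
  mean(Y) = (4 + 5 + 6 + 4 + 3 + 3) / 6 = 25/6 = 4.1667
  mean(Z) = (2 + 5 + 6 + 6 + 3 + 1) / 6 = 23/6 = 3.8333

Step 2 — sample covariance S[i,j] = (1/(n-1)) · Σ_k (x_{k,i} - mean_i) · (x_{k,j} - mean_j), with n-1 = 5.
  S[X,X] = ((-2.1667)·(-2.1667) + (-3.1667)·(-3.1667) + (-0.1667)·(-0.1667) + (2.8333)·(2.8333) + (-1.1667)·(-1.1667) + (3.8333)·(3.8333)) / 5 = 38.8333/5 = 7.7667
  S[X,Y] = ((-2.1667)·(-0.1667) + (-3.1667)·(0.8333) + (-0.1667)·(1.8333) + (2.8333)·(-0.1667) + (-1.1667)·(-1.1667) + (3.8333)·(-1.1667)) / 5 = -6.1667/5 = -1.2333
  S[X,Z] = ((-2.1667)·(-1.8333) + (-3.1667)·(1.1667) + (-0.1667)·(2.1667) + (2.8333)·(2.1667) + (-1.1667)·(-0.8333) + (3.8333)·(-2.8333)) / 5 = -3.8333/5 = -0.7667
  S[Y,Y] = ((-0.1667)·(-0.1667) + (0.8333)·(0.8333) + (1.8333)·(1.8333) + (-0.1667)·(-0.1667) + (-1.1667)·(-1.1667) + (-1.1667)·(-1.1667)) / 5 = 6.8333/5 = 1.3667
  S[Y,Z] = ((-0.1667)·(-1.8333) + (0.8333)·(1.1667) + (1.8333)·(2.1667) + (-0.1667)·(2.1667) + (-1.1667)·(-0.8333) + (-1.1667)·(-2.8333)) / 5 = 9.1667/5 = 1.8333
  S[Z,Z] = ((-1.8333)·(-1.8333) + (1.1667)·(1.1667) + (2.1667)·(2.1667) + (2.1667)·(2.1667) + (-0.8333)·(-0.8333) + (-2.8333)·(-2.8333)) / 5 = 22.8333/5 = 4.5667

S is symmetric (S[j,i] = S[i,j]). Assembling:

S = [[7.7667, -1.2333, -0.7667],
 [-1.2333, 1.3667, 1.8333],
 [-0.7667, 1.8333, 4.5667]]


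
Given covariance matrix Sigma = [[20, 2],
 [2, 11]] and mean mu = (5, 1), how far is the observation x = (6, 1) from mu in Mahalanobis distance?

Step 1 — centre the observation: (x - mu) = (1, 0).

Step 2 — invert Sigma. det(Sigma) = 20·11 - (2)² = 216.
  Sigma^{-1} = (1/det) · [[d, -b], [-b, a]] = [[0.0509, -0.0093],
 [-0.0093, 0.0926]].

Step 3 — form the quadratic (x - mu)^T · Sigma^{-1} · (x - mu):
  Sigma^{-1} · (x - mu) = (0.0509, -0.0093).
  (x - mu)^T · [Sigma^{-1} · (x - mu)] = (1)·(0.0509) + (0)·(-0.0093) = 0.0509.

Step 4 — take square root: d = √(0.0509) ≈ 0.2257.

d(x, mu) = √(0.0509) ≈ 0.2257


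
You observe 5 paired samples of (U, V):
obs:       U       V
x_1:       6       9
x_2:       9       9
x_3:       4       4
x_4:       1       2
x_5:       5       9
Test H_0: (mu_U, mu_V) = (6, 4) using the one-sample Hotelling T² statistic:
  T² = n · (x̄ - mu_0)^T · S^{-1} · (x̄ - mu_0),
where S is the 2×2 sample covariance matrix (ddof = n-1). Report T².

Step 1 — sample mean vector:
  mean(U) = (6 + 9 + 4 + 1 + 5) / 5 = 25/5 = 5
  mean(V) = (9 + 9 + 4 + 2 + 9) / 5 = 33/5 = 6.6
  x̄ = (5, 6.6),  deviation x̄ - mu_0 = (5, 6.6) - (6, 4) = (-1, 2.6).

Step 2 — sample covariance matrix, S[i,j] = (1/(n-1)) · Σ_k (x_{k,i} - mean_i) · (x_{k,j} - mean_j), divisor n-1 = 4:
  S[U,U] = ((1)·(1) + (4)·(4) + (-1)·(-1) + (-4)·(-4) + (0)·(0)) / 4 = 34/4 = 8.5
  S[U,V] = ((1)·(2.4) + (4)·(2.4) + (-1)·(-2.6) + (-4)·(-4.6) + (0)·(2.4)) / 4 = 33/4 = 8.25
  S[V,V] = ((2.4)·(2.4) + (2.4)·(2.4) + (-2.6)·(-2.6) + (-4.6)·(-4.6) + (2.4)·(2.4)) / 4 = 45.2/4 = 11.3
  S = [[8.5, 8.25],
 [8.25, 11.3]].

Step 3 — invert S. det(S) = 8.5·11.3 - (8.25)² = 27.9875.
  S^{-1} = (1/det) · [[d, -b], [-b, a]] = [[0.4038, -0.2948],
 [-0.2948, 0.3037]].

Step 4 — quadratic form (x̄ - mu_0)^T · S^{-1} · (x̄ - mu_0):
  S^{-1} · (x̄ - mu_0) = (-1.1702, 1.0844),
  (x̄ - mu_0)^T · [...] = (-1)·(-1.1702) + (2.6)·(1.0844) = 3.9896.

Step 5 — scale by n: T² = 5 · 3.9896 = 19.9482.

T² ≈ 19.9482


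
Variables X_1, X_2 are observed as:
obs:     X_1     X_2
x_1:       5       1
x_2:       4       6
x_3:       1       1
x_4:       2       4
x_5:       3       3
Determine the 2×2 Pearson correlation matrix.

Step 1 — column means:
  mean(X_1) = (5 + 4 + 1 + 2 + 3) / 5 = 15/5 = 3
  mean(X_2) = (1 + 6 + 1 + 4 + 3) / 5 = 15/5 = 3

Step 2 — sample variances and covariances s[i,j] = (1/(n-1)) · Σ_k (x_{k,i} - mean_i) · (x_{k,j} - mean_j), with n-1 = 4:
  s[X_1,X_1] = ((2)·(2) + (1)·(1) + (-2)·(-2) + (-1)·(-1) + (0)·(0)) / 4 = 10/4 = 2.5
  s[X_1,X_2] = ((2)·(-2) + (1)·(3) + (-2)·(-2) + (-1)·(1) + (0)·(0)) / 4 = 2/4 = 0.5
  s[X_2,X_2] = ((-2)·(-2) + (3)·(3) + (-2)·(-2) + (1)·(1) + (0)·(0)) / 4 = 18/4 = 4.5
  Sample standard deviations s_i = √(s[i,i]):
  s(X_1) = √(2.5) = 1.5811
  s(X_2) = √(4.5) = 2.1213

Step 3 — r_{ij} = s_{ij} / (s_i · s_j):
  r[X_1,X_1] = 1 (diagonal).
  r[X_1,X_2] = 0.5 / (1.5811 · 2.1213) = 0.5 / 3.3541 = 0.1491
  r[X_2,X_2] = 1 (diagonal).

R is symmetric with unit diagonal. Assembling:

R = [[1, 0.1491],
 [0.1491, 1]]


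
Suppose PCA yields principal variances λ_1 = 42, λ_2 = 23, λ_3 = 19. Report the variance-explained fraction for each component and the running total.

Step 1 — total variance = trace(Sigma) = Σ λ_i = 42 + 23 + 19 = 84.

Step 2 — fraction explained by component i = λ_i / Σ λ:
  PC1: 42/84 = 0.5
  PC2: 23/84 = 0.2738
  PC3: 19/84 = 0.2262

Step 3 — cumulative fraction after k components = (λ_1 + ... + λ_k) / Σ λ:
  k = 1: 42/84 = 0.5
  k = 2: (42 + 23)/84 = 65/84 = 0.7738
  k = 3: (42 + 23 + 19)/84 = 84/84 = 1

Summary (fraction, with percent):

explained: PC1 0.5 (50%), PC2 0.2738 (27.38%), PC3 0.2262 (22.62%);  cumulative: 0.5, 0.7738, 1


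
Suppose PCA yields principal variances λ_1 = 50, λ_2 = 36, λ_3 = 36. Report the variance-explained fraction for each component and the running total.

Step 1 — total variance = trace(Sigma) = Σ λ_i = 50 + 36 + 36 = 122.

Step 2 — fraction explained by component i = λ_i / Σ λ:
  PC1: 50/122 = 0.4098
  PC2: 36/122 = 0.2951
  PC3: 36/122 = 0.2951

Step 3 — cumulative fraction after k components = (λ_1 + ... + λ_k) / Σ λ:
  k = 1: 50/122 = 0.4098
  k = 2: (50 + 36)/122 = 86/122 = 0.7049
  k = 3: (50 + 36 + 36)/122 = 122/122 = 1

Summary (fraction, with percent):

explained: PC1 0.4098 (40.98%), PC2 0.2951 (29.51%), PC3 0.2951 (29.51%);  cumulative: 0.4098, 0.7049, 1


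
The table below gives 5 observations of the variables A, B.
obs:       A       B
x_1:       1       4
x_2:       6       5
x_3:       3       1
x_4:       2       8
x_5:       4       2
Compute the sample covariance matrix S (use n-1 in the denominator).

Step 1 — column means:
  mean(A) = (1 + 6 + 3 + 2 + 4) / 5 = 16/5 = 3.2
  mean(B) = (4 + 5 + 1 + 8 + 2) / 5 = 20/5 = 4

Step 2 — sample covariance S[i,j] = (1/(n-1)) · Σ_k (x_{k,i} - mean_i) · (x_{k,j} - mean_j), with n-1 = 4.
  S[A,A] = ((-2.2)·(-2.2) + (2.8)·(2.8) + (-0.2)·(-0.2) + (-1.2)·(-1.2) + (0.8)·(0.8)) / 4 = 14.8/4 = 3.7
  S[A,B] = ((-2.2)·(0) + (2.8)·(1) + (-0.2)·(-3) + (-1.2)·(4) + (0.8)·(-2)) / 4 = -3/4 = -0.75
  S[B,B] = ((0)·(0) + (1)·(1) + (-3)·(-3) + (4)·(4) + (-2)·(-2)) / 4 = 30/4 = 7.5

S is symmetric (S[j,i] = S[i,j]). Assembling:

S = [[3.7, -0.75],
 [-0.75, 7.5]]


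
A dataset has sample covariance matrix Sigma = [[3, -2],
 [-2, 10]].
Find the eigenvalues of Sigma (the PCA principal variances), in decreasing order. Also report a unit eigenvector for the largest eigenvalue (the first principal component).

Step 1 — characteristic polynomial of 2×2 Sigma:
  det(Sigma - λI) = λ² - trace · λ + det = 0.
  trace = 3 + 10 = 13, det = 3·10 - (-2)² = 26.
Step 2 — discriminant:
  Δ = trace² - 4·det = 169 - 104 = 65.
Step 3 — eigenvalues:
  λ = (trace ± √Δ)/2 = (13 ± 8.0623)/2,
  λ_1 = 10.5311,  λ_2 = 2.4689.

Step 4 — unit eigenvector for λ_1: solve (Sigma - λ_1 I)v = 0. First row:
  (3 - 10.5311)·v_x + (-2)·v_y = 0, i.e. (-7.5311)·v_x + (-2)·v_y = 0,
  so v ∝ (b, λ_1 - a) = (-2, 7.5311); multiply by -1 so the first entry is positive: u = (2, -7.5311).
  ||u|| = √((2)² + (-7.5311)²) = √(60.7179) ≈ 7.7922,
  v_1 = u/||u|| ≈ (0.2567, -0.9665) (||v_1|| = 1).

λ_1 = 10.5311,  λ_2 = 2.4689;  v_1 ≈ (0.2567, -0.9665)


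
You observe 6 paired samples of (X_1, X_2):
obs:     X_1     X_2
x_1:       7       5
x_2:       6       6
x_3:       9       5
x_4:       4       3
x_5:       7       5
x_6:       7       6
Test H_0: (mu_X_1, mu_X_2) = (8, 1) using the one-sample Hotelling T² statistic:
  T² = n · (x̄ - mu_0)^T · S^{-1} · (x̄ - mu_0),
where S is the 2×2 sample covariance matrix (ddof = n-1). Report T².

Step 1 — sample mean vector:
  mean(X_1) = (7 + 6 + 9 + 4 + 7 + 7) / 6 = 40/6 = 6.6667
  mean(X_2) = (5 + 6 + 5 + 3 + 5 + 6) / 6 = 30/6 = 5
  x̄ = (6.6667, 5),  deviation x̄ - mu_0 = (6.6667, 5) - (8, 1) = (-1.3333, 4).

Step 2 — sample covariance matrix, S[i,j] = (1/(n-1)) · Σ_k (x_{k,i} - mean_i) · (x_{k,j} - mean_j), divisor n-1 = 5:
  S[X_1,X_1] = ((0.3333)·(0.3333) + (-0.6667)·(-0.6667) + (2.3333)·(2.3333) + (-2.6667)·(-2.6667) + (0.3333)·(0.3333) + (0.3333)·(0.3333)) / 5 = 13.3333/5 = 2.6667
  S[X_1,X_2] = ((0.3333)·(0) + (-0.6667)·(1) + (2.3333)·(0) + (-2.6667)·(-2) + (0.3333)·(0) + (0.3333)·(1)) / 5 = 5/5 = 1
  S[X_2,X_2] = ((0)·(0) + (1)·(1) + (0)·(0) + (-2)·(-2) + (0)·(0) + (1)·(1)) / 5 = 6/5 = 1.2
  S = [[2.6667, 1],
 [1, 1.2]].

Step 3 — invert S. det(S) = 2.6667·1.2 - (1)² = 2.2.
  S^{-1} = (1/det) · [[d, -b], [-b, a]] = [[0.5455, -0.4545],
 [-0.4545, 1.2121]].

Step 4 — quadratic form (x̄ - mu_0)^T · S^{-1} · (x̄ - mu_0):
  S^{-1} · (x̄ - mu_0) = (-2.5455, 5.4545),
  (x̄ - mu_0)^T · [...] = (-1.3333)·(-2.5455) + (4)·(5.4545) = 25.2121.

Step 5 — scale by n: T² = 6 · 25.2121 = 151.2727.

T² ≈ 151.2727


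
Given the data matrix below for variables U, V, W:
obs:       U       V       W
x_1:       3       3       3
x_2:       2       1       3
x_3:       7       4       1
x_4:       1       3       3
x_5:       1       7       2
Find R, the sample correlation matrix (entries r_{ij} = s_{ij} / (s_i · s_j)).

Step 1 — column means:
  mean(U) = (3 + 2 + 7 + 1 + 1) / 5 = 14/5 = 2.8
  mean(V) = (3 + 1 + 4 + 3 + 7) / 5 = 18/5 = 3.6
  mean(W) = (3 + 3 + 1 + 3 + 2) / 5 = 12/5 = 2.4

Step 2 — sample variances and covariances s[i,j] = (1/(n-1)) · Σ_k (x_{k,i} - mean_i) · (x_{k,j} - mean_j), with n-1 = 4:
  s[U,U] = ((0.2)·(0.2) + (-0.8)·(-0.8) + (4.2)·(4.2) + (-1.8)·(-1.8) + (-1.8)·(-1.8)) / 4 = 24.8/4 = 6.2
  s[U,V] = ((0.2)·(-0.6) + (-0.8)·(-2.6) + (4.2)·(0.4) + (-1.8)·(-0.6) + (-1.8)·(3.4)) / 4 = -1.4/4 = -0.35
  s[U,W] = ((0.2)·(0.6) + (-0.8)·(0.6) + (4.2)·(-1.4) + (-1.8)·(0.6) + (-1.8)·(-0.4)) / 4 = -6.6/4 = -1.65
  s[V,V] = ((-0.6)·(-0.6) + (-2.6)·(-2.6) + (0.4)·(0.4) + (-0.6)·(-0.6) + (3.4)·(3.4)) / 4 = 19.2/4 = 4.8
  s[V,W] = ((-0.6)·(0.6) + (-2.6)·(0.6) + (0.4)·(-1.4) + (-0.6)·(0.6) + (3.4)·(-0.4)) / 4 = -4.2/4 = -1.05
  s[W,W] = ((0.6)·(0.6) + (0.6)·(0.6) + (-1.4)·(-1.4) + (0.6)·(0.6) + (-0.4)·(-0.4)) / 4 = 3.2/4 = 0.8
  Sample standard deviations s_i = √(s[i,i]):
  s(U) = √(6.2) = 2.49
  s(V) = √(4.8) = 2.1909
  s(W) = √(0.8) = 0.8944

Step 3 — r_{ij} = s_{ij} / (s_i · s_j):
  r[U,U] = 1 (diagonal).
  r[U,V] = -0.35 / (2.49 · 2.1909) = -0.35 / 5.4553 = -0.0642
  r[U,W] = -1.65 / (2.49 · 0.8944) = -1.65 / 2.2271 = -0.7409
  r[V,V] = 1 (diagonal).
  r[V,W] = -1.05 / (2.1909 · 0.8944) = -1.05 / 1.9596 = -0.5358
  r[W,W] = 1 (diagonal).

R is symmetric with unit diagonal. Assembling:

R = [[1, -0.0642, -0.7409],
 [-0.0642, 1, -0.5358],
 [-0.7409, -0.5358, 1]]


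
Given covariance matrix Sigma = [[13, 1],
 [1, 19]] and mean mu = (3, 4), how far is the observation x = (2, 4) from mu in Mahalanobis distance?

Step 1 — centre the observation: (x - mu) = (-1, 0).

Step 2 — invert Sigma. det(Sigma) = 13·19 - (1)² = 246.
  Sigma^{-1} = (1/det) · [[d, -b], [-b, a]] = [[0.0772, -0.0041],
 [-0.0041, 0.0528]].

Step 3 — form the quadratic (x - mu)^T · Sigma^{-1} · (x - mu):
  Sigma^{-1} · (x - mu) = (-0.0772, 0.0041).
  (x - mu)^T · [Sigma^{-1} · (x - mu)] = (-1)·(-0.0772) + (0)·(0.0041) = 0.0772.

Step 4 — take square root: d = √(0.0772) ≈ 0.2779.

d(x, mu) = √(0.0772) ≈ 0.2779


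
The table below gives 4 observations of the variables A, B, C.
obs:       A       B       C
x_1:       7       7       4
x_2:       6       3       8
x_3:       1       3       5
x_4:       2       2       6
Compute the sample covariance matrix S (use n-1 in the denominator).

Step 1 — column means:
  mean(A) = (7 + 6 + 1 + 2) / 4 = 16/4 = 4
  mean(B) = (7 + 3 + 3 + 2) / 4 = 15/4 = 3.75
  mean(C) = (4 + 8 + 5 + 6) / 4 = 23/4 = 5.75

Step 2 — sample covariance S[i,j] = (1/(n-1)) · Σ_k (x_{k,i} - mean_i) · (x_{k,j} - mean_j), with n-1 = 3.
  S[A,A] = ((3)·(3) + (2)·(2) + (-3)·(-3) + (-2)·(-2)) / 3 = 26/3 = 8.6667
  S[A,B] = ((3)·(3.25) + (2)·(-0.75) + (-3)·(-0.75) + (-2)·(-1.75)) / 3 = 14/3 = 4.6667
  S[A,C] = ((3)·(-1.75) + (2)·(2.25) + (-3)·(-0.75) + (-2)·(0.25)) / 3 = 1/3 = 0.3333
  S[B,B] = ((3.25)·(3.25) + (-0.75)·(-0.75) + (-0.75)·(-0.75) + (-1.75)·(-1.75)) / 3 = 14.75/3 = 4.9167
  S[B,C] = ((3.25)·(-1.75) + (-0.75)·(2.25) + (-0.75)·(-0.75) + (-1.75)·(0.25)) / 3 = -7.25/3 = -2.4167
  S[C,C] = ((-1.75)·(-1.75) + (2.25)·(2.25) + (-0.75)·(-0.75) + (0.25)·(0.25)) / 3 = 8.75/3 = 2.9167

S is symmetric (S[j,i] = S[i,j]). Assembling:

S = [[8.6667, 4.6667, 0.3333],
 [4.6667, 4.9167, -2.4167],
 [0.3333, -2.4167, 2.9167]]


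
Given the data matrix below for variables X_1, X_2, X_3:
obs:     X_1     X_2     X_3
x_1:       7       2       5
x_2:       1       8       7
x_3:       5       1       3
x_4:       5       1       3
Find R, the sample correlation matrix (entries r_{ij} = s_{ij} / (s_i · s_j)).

Step 1 — column means:
  mean(X_1) = (7 + 1 + 5 + 5) / 4 = 18/4 = 4.5
  mean(X_2) = (2 + 8 + 1 + 1) / 4 = 12/4 = 3
  mean(X_3) = (5 + 7 + 3 + 3) / 4 = 18/4 = 4.5

Step 2 — sample variances and covariances s[i,j] = (1/(n-1)) · Σ_k (x_{k,i} - mean_i) · (x_{k,j} - mean_j), with n-1 = 3:
  s[X_1,X_1] = ((2.5)·(2.5) + (-3.5)·(-3.5) + (0.5)·(0.5) + (0.5)·(0.5)) / 3 = 19/3 = 6.3333
  s[X_1,X_2] = ((2.5)·(-1) + (-3.5)·(5) + (0.5)·(-2) + (0.5)·(-2)) / 3 = -22/3 = -7.3333
  s[X_1,X_3] = ((2.5)·(0.5) + (-3.5)·(2.5) + (0.5)·(-1.5) + (0.5)·(-1.5)) / 3 = -9/3 = -3
  s[X_2,X_2] = ((-1)·(-1) + (5)·(5) + (-2)·(-2) + (-2)·(-2)) / 3 = 34/3 = 11.3333
  s[X_2,X_3] = ((-1)·(0.5) + (5)·(2.5) + (-2)·(-1.5) + (-2)·(-1.5)) / 3 = 18/3 = 6
  s[X_3,X_3] = ((0.5)·(0.5) + (2.5)·(2.5) + (-1.5)·(-1.5) + (-1.5)·(-1.5)) / 3 = 11/3 = 3.6667
  Sample standard deviations s_i = √(s[i,i]):
  s(X_1) = √(6.3333) = 2.5166
  s(X_2) = √(11.3333) = 3.3665
  s(X_3) = √(3.6667) = 1.9149

Step 3 — r_{ij} = s_{ij} / (s_i · s_j):
  r[X_1,X_1] = 1 (diagonal).
  r[X_1,X_2] = -7.3333 / (2.5166 · 3.3665) = -7.3333 / 8.4722 = -0.8656
  r[X_1,X_3] = -3 / (2.5166 · 1.9149) = -3 / 4.8189 = -0.6225
  r[X_2,X_2] = 1 (diagonal).
  r[X_2,X_3] = 6 / (3.3665 · 1.9149) = 6 / 6.4464 = 0.9308
  r[X_3,X_3] = 1 (diagonal).

R is symmetric with unit diagonal. Assembling:

R = [[1, -0.8656, -0.6225],
 [-0.8656, 1, 0.9308],
 [-0.6225, 0.9308, 1]]


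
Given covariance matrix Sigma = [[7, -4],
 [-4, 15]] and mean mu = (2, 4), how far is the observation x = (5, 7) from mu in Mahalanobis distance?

Step 1 — centre the observation: (x - mu) = (3, 3).

Step 2 — invert Sigma. det(Sigma) = 7·15 - (-4)² = 89.
  Sigma^{-1} = (1/det) · [[d, -b], [-b, a]] = [[0.1685, 0.0449],
 [0.0449, 0.0787]].

Step 3 — form the quadratic (x - mu)^T · Sigma^{-1} · (x - mu):
  Sigma^{-1} · (x - mu) = (0.6404, 0.3708).
  (x - mu)^T · [Sigma^{-1} · (x - mu)] = (3)·(0.6404) + (3)·(0.3708) = 3.0337.

Step 4 — take square root: d = √(3.0337) ≈ 1.7418.

d(x, mu) = √(3.0337) ≈ 1.7418


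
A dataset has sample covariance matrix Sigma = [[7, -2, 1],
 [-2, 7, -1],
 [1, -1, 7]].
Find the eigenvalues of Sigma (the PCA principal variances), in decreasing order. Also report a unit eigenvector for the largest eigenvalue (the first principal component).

Step 1 — characteristic polynomial p(λ) = det(λI - Sigma) = λ³ - tr·λ² + c_1·λ - det, where tr = trace, c_1 = sum of the principal 2×2 minors, det = det(Sigma):
  tr = 7 + 7 + 7 = 21,
  c_1 = (7·7 - (-2)²) + (7·7 - (1)²) + (7·7 - (-1)²) = 45 + 48 + 48 = 141,
  det = 7·(7·7 - (-1)²) - (-2)·((-2)·7 - (-1)·(1)) + (1)·((-2)·(-1) - 7·(1)) = 7·(48) - (-2)·(-13) + (1)·(-5) = 305.
  So p(λ) = λ³ - 21λ² + 141λ - 305.
Step 2 — look for an integer root (rational root theorem: any rational root is an integer divisor of 305). Testing λ = 5:
  p(5) = 125 - 525 + 705 - 305 = 0  ✓
  Dividing out (λ - 5): p(λ) = (λ - 5)(λ² - 16λ + 61).
Step 3 — remaining eigenvalues from the quadratic λ² - 16λ + 61 = 0:
  Δ = 16² - 4·61 = 256 - 244 = 12,  λ = (16 ± √12)/2 = (16 ± 3.4641)/2 ≈ 9.7321 or 6.2679.
  Sorted: λ_1 = 9.7321,  λ_2 = 6.2679,  λ_3 = 5  (check: sum = 21 = tr ✓).

Step 4 — unit eigenvector for λ_1 ≈ 9.7321: v spans the null space of (Sigma - λ_1 I), whose rows are
  r_1 = (-2.7321, -2, 1),  r_2 = (-2, -2.7321, -1),  r_3 = (1, -1, -2.7321).
  v is orthogonal to every row, so take v ∝ r_1 × r_2 = ((-2)·(-1) - (1)·(-2.7321), (1)·(-2) - (-2.7321)·(-1), (-2.7321)·(-2.7321) - (-2)·(-2)) ≈ (4.7321, -4.7321, 3.4641).
  Let u = (4.7321, -4.7321, 3.4641).
  ||u|| = √((4.7321)² + (-4.7321)² + (3.4641)²) = √(56.7846) ≈ 7.5356,  v_1 = u/||u|| ≈ (0.628, -0.628, 0.4597) (||v_1|| = 1).

λ_1 = 9.7321,  λ_2 = 6.2679,  λ_3 = 5;  v_1 ≈ (0.628, -0.628, 0.4597)


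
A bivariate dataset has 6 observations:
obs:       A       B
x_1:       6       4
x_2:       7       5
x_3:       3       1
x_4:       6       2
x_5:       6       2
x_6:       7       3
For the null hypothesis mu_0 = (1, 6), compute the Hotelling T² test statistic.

Step 1 — sample mean vector:
  mean(A) = (6 + 7 + 3 + 6 + 6 + 7) / 6 = 35/6 = 5.8333
  mean(B) = (4 + 5 + 1 + 2 + 2 + 3) / 6 = 17/6 = 2.8333
  x̄ = (5.8333, 2.8333),  deviation x̄ - mu_0 = (5.8333, 2.8333) - (1, 6) = (4.8333, -3.1667).

Step 2 — sample covariance matrix, S[i,j] = (1/(n-1)) · Σ_k (x_{k,i} - mean_i) · (x_{k,j} - mean_j), divisor n-1 = 5:
  S[A,A] = ((0.1667)·(0.1667) + (1.1667)·(1.1667) + (-2.8333)·(-2.8333) + (0.1667)·(0.1667) + (0.1667)·(0.1667) + (1.1667)·(1.1667)) / 5 = 10.8333/5 = 2.1667
  S[A,B] = ((0.1667)·(1.1667) + (1.1667)·(2.1667) + (-2.8333)·(-1.8333) + (0.1667)·(-0.8333) + (0.1667)·(-0.8333) + (1.1667)·(0.1667)) / 5 = 7.8333/5 = 1.5667
  S[B,B] = ((1.1667)·(1.1667) + (2.1667)·(2.1667) + (-1.8333)·(-1.8333) + (-0.8333)·(-0.8333) + (-0.8333)·(-0.8333) + (0.1667)·(0.1667)) / 5 = 10.8333/5 = 2.1667
  S = [[2.1667, 1.5667],
 [1.5667, 2.1667]].

Step 3 — invert S. det(S) = 2.1667·2.1667 - (1.5667)² = 2.24.
  S^{-1} = (1/det) · [[d, -b], [-b, a]] = [[0.9673, -0.6994],
 [-0.6994, 0.9673]].

Step 4 — quadratic form (x̄ - mu_0)^T · S^{-1} · (x̄ - mu_0):
  S^{-1} · (x̄ - mu_0) = (6.8899, -6.4435),
  (x̄ - mu_0)^T · [...] = (4.8333)·(6.8899) + (-3.1667)·(-6.4435) = 53.7054.

Step 5 — scale by n: T² = 6 · 53.7054 = 322.2321.

T² ≈ 322.2321


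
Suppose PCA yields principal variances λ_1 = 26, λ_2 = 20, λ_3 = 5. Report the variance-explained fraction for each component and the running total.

Step 1 — total variance = trace(Sigma) = Σ λ_i = 26 + 20 + 5 = 51.

Step 2 — fraction explained by component i = λ_i / Σ λ:
  PC1: 26/51 = 0.5098
  PC2: 20/51 = 0.3922
  PC3: 5/51 = 0.098

Step 3 — cumulative fraction after k components = (λ_1 + ... + λ_k) / Σ λ:
  k = 1: 26/51 = 0.5098
  k = 2: (26 + 20)/51 = 46/51 = 0.902
  k = 3: (26 + 20 + 5)/51 = 51/51 = 1

Summary (fraction, with percent):

explained: PC1 0.5098 (50.98%), PC2 0.3922 (39.22%), PC3 0.098 (9.8%);  cumulative: 0.5098, 0.902, 1


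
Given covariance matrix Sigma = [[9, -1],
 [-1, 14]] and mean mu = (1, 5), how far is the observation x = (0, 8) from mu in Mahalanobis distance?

Step 1 — centre the observation: (x - mu) = (-1, 3).

Step 2 — invert Sigma. det(Sigma) = 9·14 - (-1)² = 125.
  Sigma^{-1} = (1/det) · [[d, -b], [-b, a]] = [[0.112, 0.008],
 [0.008, 0.072]].

Step 3 — form the quadratic (x - mu)^T · Sigma^{-1} · (x - mu):
  Sigma^{-1} · (x - mu) = (-0.088, 0.208).
  (x - mu)^T · [Sigma^{-1} · (x - mu)] = (-1)·(-0.088) + (3)·(0.208) = 0.712.

Step 4 — take square root: d = √(0.712) ≈ 0.8438.

d(x, mu) = √(0.712) ≈ 0.8438


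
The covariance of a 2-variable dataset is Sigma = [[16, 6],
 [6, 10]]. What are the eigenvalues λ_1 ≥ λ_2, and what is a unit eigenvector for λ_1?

Step 1 — characteristic polynomial of 2×2 Sigma:
  det(Sigma - λI) = λ² - trace · λ + det = 0.
  trace = 16 + 10 = 26, det = 16·10 - (6)² = 124.
Step 2 — discriminant:
  Δ = trace² - 4·det = 676 - 496 = 180.
Step 3 — eigenvalues:
  λ = (trace ± √Δ)/2 = (26 ± 13.4164)/2,
  λ_1 = 19.7082,  λ_2 = 6.2918.

Step 4 — unit eigenvector for λ_1: solve (Sigma - λ_1 I)v = 0. First row:
  (16 - 19.7082)·v_x + (6)·v_y = 0, i.e. (-3.7082)·v_x + (6)·v_y = 0,
  so v ∝ (b, λ_1 - a) = (6, 3.7082) = u.
  ||u|| = √((6)² + (3.7082)²) = √(49.7508) ≈ 7.0534,
  v_1 = u/||u|| ≈ (0.8507, 0.5257) (||v_1|| = 1).

λ_1 = 19.7082,  λ_2 = 6.2918;  v_1 ≈ (0.8507, 0.5257)


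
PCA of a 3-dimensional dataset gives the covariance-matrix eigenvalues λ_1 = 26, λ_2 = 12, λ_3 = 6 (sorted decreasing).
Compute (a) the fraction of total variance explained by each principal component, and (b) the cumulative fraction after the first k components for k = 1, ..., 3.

Step 1 — total variance = trace(Sigma) = Σ λ_i = 26 + 12 + 6 = 44.

Step 2 — fraction explained by component i = λ_i / Σ λ:
  PC1: 26/44 = 0.5909
  PC2: 12/44 = 0.2727
  PC3: 6/44 = 0.1364

Step 3 — cumulative fraction after k components = (λ_1 + ... + λ_k) / Σ λ:
  k = 1: 26/44 = 0.5909
  k = 2: (26 + 12)/44 = 38/44 = 0.8636
  k = 3: (26 + 12 + 6)/44 = 44/44 = 1

Summary (fraction, with percent):

explained: PC1 0.5909 (59.09%), PC2 0.2727 (27.27%), PC3 0.1364 (13.64%);  cumulative: 0.5909, 0.8636, 1


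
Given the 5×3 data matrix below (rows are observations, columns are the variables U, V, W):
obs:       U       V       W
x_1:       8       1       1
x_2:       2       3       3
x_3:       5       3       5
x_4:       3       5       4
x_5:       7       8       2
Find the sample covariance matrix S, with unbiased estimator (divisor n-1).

Step 1 — column means:
  mean(U) = (8 + 2 + 5 + 3 + 7) / 5 = 25/5 = 5
  mean(V) = (1 + 3 + 3 + 5 + 8) / 5 = 20/5 = 4
  mean(W) = (1 + 3 + 5 + 4 + 2) / 5 = 15/5 = 3

Step 2 — sample covariance S[i,j] = (1/(n-1)) · Σ_k (x_{k,i} - mean_i) · (x_{k,j} - mean_j), with n-1 = 4.
  S[U,U] = ((3)·(3) + (-3)·(-3) + (0)·(0) + (-2)·(-2) + (2)·(2)) / 4 = 26/4 = 6.5
  S[U,V] = ((3)·(-3) + (-3)·(-1) + (0)·(-1) + (-2)·(1) + (2)·(4)) / 4 = 0/4 = 0
  S[U,W] = ((3)·(-2) + (-3)·(0) + (0)·(2) + (-2)·(1) + (2)·(-1)) / 4 = -10/4 = -2.5
  S[V,V] = ((-3)·(-3) + (-1)·(-1) + (-1)·(-1) + (1)·(1) + (4)·(4)) / 4 = 28/4 = 7
  S[V,W] = ((-3)·(-2) + (-1)·(0) + (-1)·(2) + (1)·(1) + (4)·(-1)) / 4 = 1/4 = 0.25
  S[W,W] = ((-2)·(-2) + (0)·(0) + (2)·(2) + (1)·(1) + (-1)·(-1)) / 4 = 10/4 = 2.5

S is symmetric (S[j,i] = S[i,j]). Assembling:

S = [[6.5, 0, -2.5],
 [0, 7, 0.25],
 [-2.5, 0.25, 2.5]]


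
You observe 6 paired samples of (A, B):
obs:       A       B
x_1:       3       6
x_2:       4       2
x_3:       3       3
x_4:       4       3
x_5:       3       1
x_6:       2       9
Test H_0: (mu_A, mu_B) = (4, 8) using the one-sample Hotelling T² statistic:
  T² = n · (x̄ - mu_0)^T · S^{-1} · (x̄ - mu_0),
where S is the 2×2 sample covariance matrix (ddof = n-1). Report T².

Step 1 — sample mean vector:
  mean(A) = (3 + 4 + 3 + 4 + 3 + 2) / 6 = 19/6 = 3.1667
  mean(B) = (6 + 2 + 3 + 3 + 1 + 9) / 6 = 24/6 = 4
  x̄ = (3.1667, 4),  deviation x̄ - mu_0 = (3.1667, 4) - (4, 8) = (-0.8333, -4).

Step 2 — sample covariance matrix, S[i,j] = (1/(n-1)) · Σ_k (x_{k,i} - mean_i) · (x_{k,j} - mean_j), divisor n-1 = 5:
  S[A,A] = ((-0.1667)·(-0.1667) + (0.8333)·(0.8333) + (-0.1667)·(-0.1667) + (0.8333)·(0.8333) + (-0.1667)·(-0.1667) + (-1.1667)·(-1.1667)) / 5 = 2.8333/5 = 0.5667
  S[A,B] = ((-0.1667)·(2) + (0.8333)·(-2) + (-0.1667)·(-1) + (0.8333)·(-1) + (-0.1667)·(-3) + (-1.1667)·(5)) / 5 = -8/5 = -1.6
  S[B,B] = ((2)·(2) + (-2)·(-2) + (-1)·(-1) + (-1)·(-1) + (-3)·(-3) + (5)·(5)) / 5 = 44/5 = 8.8
  S = [[0.5667, -1.6],
 [-1.6, 8.8]].

Step 3 — invert S. det(S) = 0.5667·8.8 - (-1.6)² = 2.4267.
  S^{-1} = (1/det) · [[d, -b], [-b, a]] = [[3.6264, 0.6593],
 [0.6593, 0.2335]].

Step 4 — quadratic form (x̄ - mu_0)^T · S^{-1} · (x̄ - mu_0):
  S^{-1} · (x̄ - mu_0) = (-5.6593, -1.4835),
  (x̄ - mu_0)^T · [...] = (-0.8333)·(-5.6593) + (-4)·(-1.4835) = 10.6502.

Step 5 — scale by n: T² = 6 · 10.6502 = 63.9011.

T² ≈ 63.9011


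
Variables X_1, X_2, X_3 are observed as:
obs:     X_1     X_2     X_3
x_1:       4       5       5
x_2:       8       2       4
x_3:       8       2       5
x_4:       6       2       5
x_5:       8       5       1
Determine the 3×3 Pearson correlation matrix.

Step 1 — column means:
  mean(X_1) = (4 + 8 + 8 + 6 + 8) / 5 = 34/5 = 6.8
  mean(X_2) = (5 + 2 + 2 + 2 + 5) / 5 = 16/5 = 3.2
  mean(X_3) = (5 + 4 + 5 + 5 + 1) / 5 = 20/5 = 4

Step 2 — sample variances and covariances s[i,j] = (1/(n-1)) · Σ_k (x_{k,i} - mean_i) · (x_{k,j} - mean_j), with n-1 = 4:
  s[X_1,X_1] = ((-2.8)·(-2.8) + (1.2)·(1.2) + (1.2)·(1.2) + (-0.8)·(-0.8) + (1.2)·(1.2)) / 4 = 12.8/4 = 3.2
  s[X_1,X_2] = ((-2.8)·(1.8) + (1.2)·(-1.2) + (1.2)·(-1.2) + (-0.8)·(-1.2) + (1.2)·(1.8)) / 4 = -4.8/4 = -1.2
  s[X_1,X_3] = ((-2.8)·(1) + (1.2)·(0) + (1.2)·(1) + (-0.8)·(1) + (1.2)·(-3)) / 4 = -6/4 = -1.5
  s[X_2,X_2] = ((1.8)·(1.8) + (-1.2)·(-1.2) + (-1.2)·(-1.2) + (-1.2)·(-1.2) + (1.8)·(1.8)) / 4 = 10.8/4 = 2.7
  s[X_2,X_3] = ((1.8)·(1) + (-1.2)·(0) + (-1.2)·(1) + (-1.2)·(1) + (1.8)·(-3)) / 4 = -6/4 = -1.5
  s[X_3,X_3] = ((1)·(1) + (0)·(0) + (1)·(1) + (1)·(1) + (-3)·(-3)) / 4 = 12/4 = 3
  Sample standard deviations s_i = √(s[i,i]):
  s(X_1) = √(3.2) = 1.7889
  s(X_2) = √(2.7) = 1.6432
  s(X_3) = √(3) = 1.7321

Step 3 — r_{ij} = s_{ij} / (s_i · s_j):
  r[X_1,X_1] = 1 (diagonal).
  r[X_1,X_2] = -1.2 / (1.7889 · 1.6432) = -1.2 / 2.9394 = -0.4082
  r[X_1,X_3] = -1.5 / (1.7889 · 1.7321) = -1.5 / 3.0984 = -0.4841
  r[X_2,X_2] = 1 (diagonal).
  r[X_2,X_3] = -1.5 / (1.6432 · 1.7321) = -1.5 / 2.846 = -0.527
  r[X_3,X_3] = 1 (diagonal).

R is symmetric with unit diagonal. Assembling:

R = [[1, -0.4082, -0.4841],
 [-0.4082, 1, -0.527],
 [-0.4841, -0.527, 1]]


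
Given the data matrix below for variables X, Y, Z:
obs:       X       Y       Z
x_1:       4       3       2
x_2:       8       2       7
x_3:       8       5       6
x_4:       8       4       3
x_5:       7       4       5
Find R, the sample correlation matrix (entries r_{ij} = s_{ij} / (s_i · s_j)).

Step 1 — column means:
  mean(X) = (4 + 8 + 8 + 8 + 7) / 5 = 35/5 = 7
  mean(Y) = (3 + 2 + 5 + 4 + 4) / 5 = 18/5 = 3.6
  mean(Z) = (2 + 7 + 6 + 3 + 5) / 5 = 23/5 = 4.6

Step 2 — sample variances and covariances s[i,j] = (1/(n-1)) · Σ_k (x_{k,i} - mean_i) · (x_{k,j} - mean_j), with n-1 = 4:
  s[X,X] = ((-3)·(-3) + (1)·(1) + (1)·(1) + (1)·(1) + (0)·(0)) / 4 = 12/4 = 3
  s[X,Y] = ((-3)·(-0.6) + (1)·(-1.6) + (1)·(1.4) + (1)·(0.4) + (0)·(0.4)) / 4 = 2/4 = 0.5
  s[X,Z] = ((-3)·(-2.6) + (1)·(2.4) + (1)·(1.4) + (1)·(-1.6) + (0)·(0.4)) / 4 = 10/4 = 2.5
  s[Y,Y] = ((-0.6)·(-0.6) + (-1.6)·(-1.6) + (1.4)·(1.4) + (0.4)·(0.4) + (0.4)·(0.4)) / 4 = 5.2/4 = 1.3
  s[Y,Z] = ((-0.6)·(-2.6) + (-1.6)·(2.4) + (1.4)·(1.4) + (0.4)·(-1.6) + (0.4)·(0.4)) / 4 = -0.8/4 = -0.2
  s[Z,Z] = ((-2.6)·(-2.6) + (2.4)·(2.4) + (1.4)·(1.4) + (-1.6)·(-1.6) + (0.4)·(0.4)) / 4 = 17.2/4 = 4.3
  Sample standard deviations s_i = √(s[i,i]):
  s(X) = √(3) = 1.7321
  s(Y) = √(1.3) = 1.1402
  s(Z) = √(4.3) = 2.0736

Step 3 — r_{ij} = s_{ij} / (s_i · s_j):
  r[X,X] = 1 (diagonal).
  r[X,Y] = 0.5 / (1.7321 · 1.1402) = 0.5 / 1.9748 = 0.2532
  r[X,Z] = 2.5 / (1.7321 · 2.0736) = 2.5 / 3.5917 = 0.6961
  r[Y,Y] = 1 (diagonal).
  r[Y,Z] = -0.2 / (1.1402 · 2.0736) = -0.2 / 2.3643 = -0.0846
  r[Z,Z] = 1 (diagonal).

R is symmetric with unit diagonal. Assembling:

R = [[1, 0.2532, 0.6961],
 [0.2532, 1, -0.0846],
 [0.6961, -0.0846, 1]]
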